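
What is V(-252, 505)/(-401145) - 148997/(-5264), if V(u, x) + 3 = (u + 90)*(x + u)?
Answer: 425426721/14976080 ≈ 28.407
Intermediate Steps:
V(u, x) = -3 + (90 + u)*(u + x) (V(u, x) = -3 + (u + 90)*(x + u) = -3 + (90 + u)*(u + x))
V(-252, 505)/(-401145) - 148997/(-5264) = (-3 + (-252)**2 + 90*(-252) + 90*505 - 252*505)/(-401145) - 148997/(-5264) = (-3 + 63504 - 22680 + 45450 - 127260)*(-1/401145) - 148997*(-1/5264) = -40989*(-1/401145) + 148997/5264 = 13663/133715 + 148997/5264 = 425426721/14976080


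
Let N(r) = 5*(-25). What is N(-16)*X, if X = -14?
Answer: 1750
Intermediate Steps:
N(r) = -125
N(-16)*X = -125*(-14) = 1750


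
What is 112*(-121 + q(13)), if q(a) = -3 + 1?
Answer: -13776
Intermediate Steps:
q(a) = -2
112*(-121 + q(13)) = 112*(-121 - 2) = 112*(-123) = -13776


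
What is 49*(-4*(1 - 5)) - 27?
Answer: 757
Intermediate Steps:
49*(-4*(1 - 5)) - 27 = 49*(-4*(-4)) - 27 = 49*16 - 27 = 784 - 27 = 757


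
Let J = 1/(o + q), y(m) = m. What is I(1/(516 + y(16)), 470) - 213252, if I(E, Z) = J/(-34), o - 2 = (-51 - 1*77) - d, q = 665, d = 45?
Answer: -3581780593/16796 ≈ -2.1325e+5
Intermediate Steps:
o = -171 (o = 2 + ((-51 - 1*77) - 1*45) = 2 + ((-51 - 77) - 45) = 2 + (-128 - 45) = 2 - 173 = -171)
J = 1/494 (J = 1/(-171 + 665) = 1/494 ≈ 0.0020243)
I(E, Z) = -1/16796 (I(E, Z) = (1/494)/(-34) = (1/494)*(-1/34) = -1/16796)
I(1/(516 + y(16)), 470) - 213252 = -1/16796 - 213252 = -3581780593/16796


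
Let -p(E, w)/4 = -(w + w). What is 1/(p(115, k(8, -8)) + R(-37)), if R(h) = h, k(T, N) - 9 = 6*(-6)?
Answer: -1/253 ≈ -0.0039526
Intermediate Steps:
k(T, N) = -27 (k(T, N) = 9 + 6*(-6) = 9 - 36 = -27)
p(E, w) = 8*w (p(E, w) = -(-4)*(w + w) = -(-4)*2*w = -(-8)*w = 8*w)
1/(p(115, k(8, -8)) + R(-37)) = 1/(8*(-27) - 37) = 1/(-216 - 37) = 1/(-253) = -1/253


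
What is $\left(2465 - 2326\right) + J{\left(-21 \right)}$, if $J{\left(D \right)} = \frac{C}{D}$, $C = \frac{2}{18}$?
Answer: $\frac{26270}{189} \approx 138.99$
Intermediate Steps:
$C = \frac{1}{9}$ ($C = 2 \cdot \frac{1}{18} = \frac{1}{9} \approx 0.11111$)
$J{\left(D \right)} = \frac{1}{9 D}$
$\left(2465 - 2326\right) + J{\left(-21 \right)} = \left(2465 - 2326\right) + \frac{1}{9 \left(-21\right)} = 139 + \frac{1}{9} \left(- \frac{1}{21}\right) = 139 - \frac{1}{189} = \frac{26270}{189}$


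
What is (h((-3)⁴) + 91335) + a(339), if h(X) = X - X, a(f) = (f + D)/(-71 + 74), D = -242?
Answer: 274102/3 ≈ 91367.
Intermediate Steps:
a(f) = -242/3 + f/3 (a(f) = (f - 242)/(-71 + 74) = (-242 + f)/3 = (-242 + f)*(⅓) = -242/3 + f/3)
h(X) = 0
(h((-3)⁴) + 91335) + a(339) = (0 + 91335) + (-242/3 + (⅓)*339) = 91335 + (-242/3 + 113) = 91335 + 97/3 = 274102/3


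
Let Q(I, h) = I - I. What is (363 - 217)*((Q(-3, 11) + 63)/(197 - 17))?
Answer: 511/10 ≈ 51.100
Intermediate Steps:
Q(I, h) = 0
(363 - 217)*((Q(-3, 11) + 63)/(197 - 17)) = (363 - 217)*((0 + 63)/(197 - 17)) = 146*(63/180) = 146*(63*(1/180)) = 146*(7/20) = 511/10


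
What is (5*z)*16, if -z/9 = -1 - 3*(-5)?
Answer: -10080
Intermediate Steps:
z = -126 (z = -9*(-1 - 3*(-5)) = -9*(-1 + 15) = -9*14 = -126)
(5*z)*16 = (5*(-126))*16 = -630*16 = -10080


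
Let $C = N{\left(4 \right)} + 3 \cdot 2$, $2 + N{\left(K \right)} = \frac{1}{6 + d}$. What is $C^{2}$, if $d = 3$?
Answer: $\frac{1369}{81} \approx 16.901$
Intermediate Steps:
$N{\left(K \right)} = - \frac{17}{9}$ ($N{\left(K \right)} = -2 + \frac{1}{6 + 3} = -2 + \frac{1}{9} = - \frac{17}{9}$)
$C = \frac{37}{9}$ ($C = - \frac{17}{9} + 3 \cdot 2 = - \frac{17}{9} + 6 = \frac{37}{9} \approx 4.1111$)
$C^{2} = \left(\frac{37}{9}\right)^{2} = \frac{1369}{81}$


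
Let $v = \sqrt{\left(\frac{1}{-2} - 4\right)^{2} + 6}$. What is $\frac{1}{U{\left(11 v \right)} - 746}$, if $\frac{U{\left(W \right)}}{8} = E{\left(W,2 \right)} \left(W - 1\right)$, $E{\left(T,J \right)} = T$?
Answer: $\frac{3083}{76013702} + \frac{11 \sqrt{105}}{152027404} \approx 4.13 \cdot 10^{-5}$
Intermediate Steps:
$v = \frac{\sqrt{105}}{2}$ ($v = \sqrt{\left(- \frac{1}{2} - 4\right)^{2} + 6} = \sqrt{\left(- \frac{9}{2}\right)^{2} + 6} = \sqrt{\frac{81}{4} + 6} = \sqrt{\frac{105}{4}} = \frac{\sqrt{105}}{2} \approx 5.1235$)
$U{\left(W \right)} = 8 W \left(-1 + W\right)$ ($U{\left(W \right)} = 8 W \left(W - 1\right) = 8 W \left(-1 + W\right)$)
$\frac{1}{U{\left(11 v \right)} - 746} = \frac{1}{8 \cdot 11 \frac{\sqrt{105}}{2} \left(-1 + 11 \frac{\sqrt{105}}{2}\right) - 746} = \frac{1}{8 \frac{11 \sqrt{105}}{2} \left(-1 + \frac{11 \sqrt{105}}{2}\right) - 746} = \frac{1}{44 \sqrt{105} \left(-1 + \frac{11 \sqrt{105}}{2}\right) - 746} = \frac{1}{-746 + 44 \sqrt{105} \left(-1 + \frac{11 \sqrt{105}}{2}\right)}$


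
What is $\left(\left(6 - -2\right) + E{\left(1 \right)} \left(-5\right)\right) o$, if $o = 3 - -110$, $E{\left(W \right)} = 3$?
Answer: $-791$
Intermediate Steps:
$o = 113$ ($o = 3 + 110 = 113$)
$\left(\left(6 - -2\right) + E{\left(1 \right)} \left(-5\right)\right) o = \left(\left(6 - -2\right) + 3 \left(-5\right)\right) 113 = \left(\left(6 + 2\right) - 15\right) 113 = \left(8 - 15\right) 113 = \left(-7\right) 113 = -791$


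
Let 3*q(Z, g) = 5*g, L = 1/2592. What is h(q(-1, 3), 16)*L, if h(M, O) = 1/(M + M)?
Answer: 1/25920 ≈ 3.8580e-5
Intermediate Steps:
L = 1/2592 ≈ 0.00038580
q(Z, g) = 5*g/3 (q(Z, g) = (5*g)/3 = 5*g/3)
h(M, O) = 1/(2*M)
h(q(-1, 3), 16)*L = (1/(2*(((5/3)*3))))*(1/2592) = ((½)/5)*(1/2592) = ((½)*(⅕))*(1/2592) = (⅒)*(1/2592) = 1/25920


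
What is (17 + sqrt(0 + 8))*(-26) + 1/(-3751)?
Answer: -1657943/3751 - 52*sqrt(2) ≈ -515.54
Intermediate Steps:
(17 + sqrt(0 + 8))*(-26) + 1/(-3751) = (17 + sqrt(8))*(-26) - 1/3751 = (17 + 2*sqrt(2))*(-26) - 1/3751 = (-442 - 52*sqrt(2)) - 1/3751 = -1657943/3751 - 52*sqrt(2)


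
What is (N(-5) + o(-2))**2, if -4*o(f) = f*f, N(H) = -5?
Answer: 36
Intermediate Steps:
o(f) = -f**2/4 (o(f) = -f*f/4 = -f**2/4)
(N(-5) + o(-2))**2 = (-5 - 1/4*(-2)**2)**2 = (-5 - 1/4*4)**2 = (-5 - 1)**2 = (-6)**2 = 36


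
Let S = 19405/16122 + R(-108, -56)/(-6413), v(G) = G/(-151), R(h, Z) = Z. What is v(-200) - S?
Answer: 1750665553/15611948286 ≈ 0.11214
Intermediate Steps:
v(G) = -G/151 (v(G) = G*(-1/151) = -G/151)
S = 125347097/103390386 (S = 19405/16122 - 56/(-6413) = 19405*(1/16122) - 56*(-1/6413) = 19405/16122 + 56/6413 = 125347097/103390386 ≈ 1.2124)
v(-200) - S = -1/151*(-200) - 1*125347097/103390386 = 200/151 - 125347097/103390386 = 1750665553/15611948286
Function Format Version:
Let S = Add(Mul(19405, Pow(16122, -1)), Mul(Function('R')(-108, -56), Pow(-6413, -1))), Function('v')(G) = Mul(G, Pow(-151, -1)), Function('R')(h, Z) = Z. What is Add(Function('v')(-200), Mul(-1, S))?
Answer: Rational(1750665553, 15611948286) ≈ 0.11214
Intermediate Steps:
Function('v')(G) = Mul(Rational(-1, 151), G) (Function('v')(G) = Mul(G, Rational(-1, 151)) = Mul(Rational(-1, 151), G))
S = Rational(125347097, 103390386) (S = Add(Mul(19405, Pow(16122, -1)), Mul(-56, Pow(-6413, -1))) = Add(Mul(19405, Rational(1, 16122)), Mul(-56, Rational(-1, 6413))) = Add(Rational(19405, 16122), Rational(56, 6413)) = Rational(125347097, 103390386) ≈ 1.2124)
Add(Function('v')(-200), Mul(-1, S)) = Add(Mul(Rational(-1, 151), -200), Mul(-1, Rational(125347097, 103390386))) = Add(Rational(200, 151), Rational(-125347097, 103390386)) = Rational(1750665553, 15611948286)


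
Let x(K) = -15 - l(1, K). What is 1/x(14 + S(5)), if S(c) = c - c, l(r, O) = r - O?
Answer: -1/2 ≈ -0.50000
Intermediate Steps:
S(c) = 0
x(K) = -16 + K (x(K) = -15 - (1 - K) = -15 + (-1 + K) = -16 + K)
1/x(14 + S(5)) = 1/(-16 + (14 + 0)) = 1/(-16 + 14) = 1/(-2) = -1/2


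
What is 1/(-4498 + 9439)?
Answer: 1/4941 ≈ 0.00020239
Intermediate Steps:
1/(-4498 + 9439) = 1/4941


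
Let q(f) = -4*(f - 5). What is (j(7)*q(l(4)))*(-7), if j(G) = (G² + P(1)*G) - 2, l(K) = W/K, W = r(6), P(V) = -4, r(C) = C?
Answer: -1862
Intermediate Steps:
W = 6
l(K) = 6/K
q(f) = 20 - 4*f (q(f) = -4*(-5 + f) = 20 - 4*f)
j(G) = -2 + G² - 4*G (j(G) = (G² - 4*G) - 2 = -2 + G² - 4*G)
(j(7)*q(l(4)))*(-7) = ((-2 + 7² - 4*7)*(20 - 24/4))*(-7) = ((-2 + 49 - 28)*(20 - 24/4))*(-7) = (19*(20 - 4*3/2))*(-7) = (19*(20 - 6))*(-7) = (19*14)*(-7) = 266*(-7) = -1862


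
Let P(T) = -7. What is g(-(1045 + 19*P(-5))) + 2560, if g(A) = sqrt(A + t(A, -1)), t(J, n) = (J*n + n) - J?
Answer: 2560 + sqrt(911) ≈ 2590.2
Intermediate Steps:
t(J, n) = n - J + J*n (t(J, n) = (n + J*n) - J = n - J + J*n)
g(A) = sqrt(-1 - A) (g(A) = sqrt(A + (-1 - A + A*(-1))) = sqrt(A + (-1 - A - A)) = sqrt(A + (-1 - 2*A)) = sqrt(-1 - A))
g(-(1045 + 19*P(-5))) + 2560 = sqrt(-1 - (-19)/(1/(55 - 7))) + 2560 = sqrt(-1 - (-19)/(1/48)) + 2560 = sqrt(-1 - (-19)/1/48) + 2560 = sqrt(-1 - (-19)*48) + 2560 = sqrt(-1 - 1*(-912)) + 2560 = sqrt(-1 + 912) + 2560 = sqrt(911) + 2560 = 2560 + sqrt(911)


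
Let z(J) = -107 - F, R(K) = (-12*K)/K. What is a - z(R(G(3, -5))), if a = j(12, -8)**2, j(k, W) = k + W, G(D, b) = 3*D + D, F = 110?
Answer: 233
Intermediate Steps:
G(D, b) = 4*D
R(K) = -12
j(k, W) = W + k
z(J) = -217 (z(J) = -107 - 1*110 = -107 - 110 = -217)
a = 16 (a = (-8 + 12)**2 = 4**2 = 16)
a - z(R(G(3, -5))) = 16 - 1*(-217) = 16 + 217 = 233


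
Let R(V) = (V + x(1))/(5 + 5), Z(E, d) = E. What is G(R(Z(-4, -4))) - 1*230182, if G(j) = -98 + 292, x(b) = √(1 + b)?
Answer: -229988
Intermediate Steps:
R(V) = V/10 + √2/10 (R(V) = (V + √(1 + 1))/(5 + 5) = (V + √2)/10 = (V + √2)*(⅒) = V/10 + √2/10)
G(j) = 194
G(R(Z(-4, -4))) - 1*230182 = 194 - 1*230182 = 194 - 230182 = -229988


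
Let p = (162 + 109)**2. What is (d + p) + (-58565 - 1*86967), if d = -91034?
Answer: -163125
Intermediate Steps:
p = 73441 (p = 271**2 = 73441)
(d + p) + (-58565 - 1*86967) = (-91034 + 73441) + (-58565 - 1*86967) = -17593 + (-58565 - 86967) = -17593 - 145532 = -163125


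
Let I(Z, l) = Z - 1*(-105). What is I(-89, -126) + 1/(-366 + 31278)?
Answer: 494593/30912 ≈ 16.000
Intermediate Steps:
I(Z, l) = 105 + Z (I(Z, l) = Z + 105 = 105 + Z)
I(-89, -126) + 1/(-366 + 31278) = (105 - 89) + 1/(-366 + 31278) = 16 + 1/30912 = 494593/30912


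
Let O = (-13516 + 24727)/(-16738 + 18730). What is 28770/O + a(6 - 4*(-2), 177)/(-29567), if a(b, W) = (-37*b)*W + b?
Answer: 565169258024/110491879 ≈ 5115.0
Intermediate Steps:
a(b, W) = b - 37*W*b (a(b, W) = -37*W*b + b = b - 37*W*b)
O = 3737/664 (O = 11211/1992 = 11211*(1/1992) = 3737/664 ≈ 5.6280)
28770/O + a(6 - 4*(-2), 177)/(-29567) = 28770/(3737/664) + ((6 - 4*(-2))*(1 - 37*177))/(-29567) = 28770*(664/3737) + ((6 + 8)*(1 - 6549))*(-1/29567) = 19103280/3737 + (14*(-6548))*(-1/29567) = 19103280/3737 - 91672*(-1/29567) = 19103280/3737 + 91672/29567 = 565169258024/110491879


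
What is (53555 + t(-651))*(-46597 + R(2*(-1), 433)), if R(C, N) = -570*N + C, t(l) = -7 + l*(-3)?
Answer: -16284492909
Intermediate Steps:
t(l) = -7 - 3*l
R(C, N) = C - 570*N
(53555 + t(-651))*(-46597 + R(2*(-1), 433)) = (53555 + (-7 - 3*(-651)))*(-46597 + (2*(-1) - 570*433)) = (53555 + (-7 + 1953))*(-46597 + (-2 - 246810)) = (53555 + 1946)*(-46597 - 246812) = 55501*(-293409) = -16284492909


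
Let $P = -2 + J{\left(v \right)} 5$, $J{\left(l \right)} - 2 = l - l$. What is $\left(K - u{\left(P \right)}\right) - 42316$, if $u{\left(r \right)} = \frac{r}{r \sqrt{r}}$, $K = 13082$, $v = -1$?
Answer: $-29234 - \frac{\sqrt{2}}{4} \approx -29234.0$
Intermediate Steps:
$J{\left(l \right)} = 2$ ($J{\left(l \right)} = 2 + \left(l - l\right) = 2 + 0 = 2$)
$P = 8$ ($P = -2 + 2 \cdot 5 = -2 + 10 = 8$)
$u{\left(r \right)} = \frac{1}{\sqrt{r}}$ ($u{\left(r \right)} = \frac{r}{r^{\frac{3}{2}}} = \frac{1}{\sqrt{r}}$)
$\left(K - u{\left(P \right)}\right) - 42316 = \left(13082 - \frac{1}{\sqrt{8}}\right) - 42316 = \left(13082 - \frac{\sqrt{2}}{4}\right) - 42316 = -29234 - \frac{\sqrt{2}}{4}$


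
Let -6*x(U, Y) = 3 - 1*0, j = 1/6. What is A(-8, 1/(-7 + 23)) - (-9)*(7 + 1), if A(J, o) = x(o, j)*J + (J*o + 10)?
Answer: 171/2 ≈ 85.500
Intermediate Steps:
j = ⅙ ≈ 0.16667
x(U, Y) = -½ (x(U, Y) = -(3 - 1*0)/6 = -(3 + 0)/6 = -⅙*3 = -½)
A(J, o) = 10 - J/2 + J*o (A(J, o) = -J/2 + (J*o + 10) = -J/2 + (10 + J*o) = 10 - J/2 + J*o)
A(-8, 1/(-7 + 23)) - (-9)*(7 + 1) = (10 - ½*(-8) - 8/(-7 + 23)) - (-9)*(7 + 1) = (10 + 4 - 8/16) - (-9)*8 = (10 + 4 - 8*1/16) - 1*(-72) = (10 + 4 - ½) + 72 = 27/2 + 72 = 171/2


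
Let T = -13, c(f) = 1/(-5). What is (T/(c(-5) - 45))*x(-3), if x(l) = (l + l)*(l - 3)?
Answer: 1170/113 ≈ 10.354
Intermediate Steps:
c(f) = -1/5
x(l) = 2*l*(-3 + l) (x(l) = (2*l)*(-3 + l) = 2*l*(-3 + l))
(T/(c(-5) - 45))*x(-3) = (-13/(-1/5 - 45))*(2*(-3)*(-3 - 3)) = (-13/(-226/5))*(2*(-3)*(-6)) = -5/226*(-13)*36 = (65/226)*36 = 1170/113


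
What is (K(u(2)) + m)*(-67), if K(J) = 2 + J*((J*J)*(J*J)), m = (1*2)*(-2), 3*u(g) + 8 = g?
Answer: 2278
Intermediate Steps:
u(g) = -8/3 + g/3
m = -4 (m = 2*(-2) = -4)
K(J) = 2 + J**5 (K(J) = 2 + J*(J**2*J**2) = 2 + J*J**4 = 2 + J**5)
(K(u(2)) + m)*(-67) = ((2 + (-8/3 + (1/3)*2)**5) - 4)*(-67) = ((2 + (-8/3 + 2/3)**5) - 4)*(-67) = ((2 + (-2)**5) - 4)*(-67) = ((2 - 32) - 4)*(-67) = (-30 - 4)*(-67) = -34*(-67) = 2278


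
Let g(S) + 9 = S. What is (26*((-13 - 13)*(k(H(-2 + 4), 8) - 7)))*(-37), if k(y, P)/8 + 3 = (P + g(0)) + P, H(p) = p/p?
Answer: 625300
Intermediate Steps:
g(S) = -9 + S
H(p) = 1
k(y, P) = -96 + 16*P (k(y, P) = -24 + 8*((P + (-9 + 0)) + P) = -24 + 8*((P - 9) + P) = -24 + 8*((-9 + P) + P) = -24 + 8*(-9 + 2*P) = -24 + (-72 + 16*P) = -96 + 16*P)
(26*((-13 - 13)*(k(H(-2 + 4), 8) - 7)))*(-37) = (26*((-13 - 13)*((-96 + 16*8) - 7)))*(-37) = (26*(-26*((-96 + 128) - 7)))*(-37) = (26*(-26*(32 - 7)))*(-37) = (26*(-26*25))*(-37) = (26*(-650))*(-37) = -16900*(-37) = 625300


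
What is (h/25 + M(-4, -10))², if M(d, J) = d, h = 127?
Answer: 729/625 ≈ 1.1664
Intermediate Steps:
(h/25 + M(-4, -10))² = (127/25 - 4)² = (27/25)² = 729/625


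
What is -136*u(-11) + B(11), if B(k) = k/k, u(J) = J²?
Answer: -16455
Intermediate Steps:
B(k) = 1
-136*u(-11) + B(11) = -136*(-11)² + 1 = -136*121 + 1 = -16456 + 1 = -16455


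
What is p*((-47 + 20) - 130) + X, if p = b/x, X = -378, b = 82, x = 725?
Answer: -286924/725 ≈ -395.76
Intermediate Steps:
p = 82/725 ≈ 0.11310
p*((-47 + 20) - 130) + X = 82*((-47 + 20) - 130)/725 - 378 = 82*(-27 - 130)/725 - 378 = (82/725)*(-157) - 378 = -12874/725 - 378 = -286924/725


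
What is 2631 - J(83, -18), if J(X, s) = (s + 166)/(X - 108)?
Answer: 65923/25 ≈ 2636.9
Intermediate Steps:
J(X, s) = (166 + s)/(-108 + X)
2631 - J(83, -18) = 2631 - (166 - 18)/(-108 + 83) = 2631 - 148/(-25) = 2631 - (-1)*148/25 = 2631 - 1*(-148/25) = 2631 + 148/25 = 65923/25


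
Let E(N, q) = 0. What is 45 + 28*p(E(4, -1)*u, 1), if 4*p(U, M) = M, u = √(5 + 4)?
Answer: 52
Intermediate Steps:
u = 3 (u = √9 = 3)
p(U, M) = M/4
45 + 28*p(E(4, -1)*u, 1) = 45 + 28*((¼)*1) = 45 + 28*(¼) = 45 + 7 = 52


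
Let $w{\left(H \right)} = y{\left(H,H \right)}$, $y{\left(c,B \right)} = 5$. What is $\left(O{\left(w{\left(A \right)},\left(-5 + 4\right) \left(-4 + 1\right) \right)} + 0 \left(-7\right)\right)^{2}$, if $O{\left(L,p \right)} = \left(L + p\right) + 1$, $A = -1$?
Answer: $81$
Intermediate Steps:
$w{\left(H \right)} = 5$
$O{\left(L,p \right)} = 1 + L + p$
$\left(O{\left(w{\left(A \right)},\left(-5 + 4\right) \left(-4 + 1\right) \right)} + 0 \left(-7\right)\right)^{2} = \left(\left(1 + 5 + \left(-5 + 4\right) \left(-4 + 1\right)\right) + 0 \left(-7\right)\right)^{2} = \left(\left(1 + 5 - -3\right) + 0\right)^{2} = \left(\left(1 + 5 + 3\right) + 0\right)^{2} = \left(9 + 0\right)^{2} = 9^{2} = 81$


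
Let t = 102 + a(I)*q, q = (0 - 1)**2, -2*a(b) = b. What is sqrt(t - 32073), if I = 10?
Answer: 2*I*sqrt(7994) ≈ 178.82*I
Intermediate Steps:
a(b) = -b/2
q = 1 (q = (-1)**2 = 1)
t = 97 (t = 102 - 1/2*10*1 = 102 - 5*1 = 102 - 5 = 97)
sqrt(t - 32073) = sqrt(97 - 32073) = sqrt(-31976) = 2*I*sqrt(7994)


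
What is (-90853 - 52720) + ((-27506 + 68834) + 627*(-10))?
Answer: -108515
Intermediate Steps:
(-90853 - 52720) + ((-27506 + 68834) + 627*(-10)) = -143573 + (41328 - 6270) = -143573 + 35058 = -108515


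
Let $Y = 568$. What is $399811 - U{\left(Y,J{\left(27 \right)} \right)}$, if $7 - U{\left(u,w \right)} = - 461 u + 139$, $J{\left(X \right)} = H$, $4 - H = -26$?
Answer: $138095$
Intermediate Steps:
$H = 30$ ($H = 4 - -26 = 4 + 26 = 30$)
$J{\left(X \right)} = 30$
$U{\left(u,w \right)} = -132 + 461 u$ ($U{\left(u,w \right)} = 7 - \left(- 461 u + 139\right) = 7 - \left(139 - 461 u\right) = 7 + \left(-139 + 461 u\right) = -132 + 461 u$)
$399811 - U{\left(Y,J{\left(27 \right)} \right)} = 399811 - \left(-132 + 461 \cdot 568\right) = 399811 - \left(-132 + 261848\right) = 399811 - 261716 = 138095$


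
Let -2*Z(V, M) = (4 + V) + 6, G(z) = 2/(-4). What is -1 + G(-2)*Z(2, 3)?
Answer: 2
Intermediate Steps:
G(z) = -½ (G(z) = 2*(-¼) = -½)
Z(V, M) = -5 - V/2 (Z(V, M) = -((4 + V) + 6)/2 = -(10 + V)/2 = -5 - V/2)
-1 + G(-2)*Z(2, 3) = -1 - (-5 - ½*2)/2 = -1 - (-5 - 1)/2 = -1 - ½*(-6) = -1 + 3 = 2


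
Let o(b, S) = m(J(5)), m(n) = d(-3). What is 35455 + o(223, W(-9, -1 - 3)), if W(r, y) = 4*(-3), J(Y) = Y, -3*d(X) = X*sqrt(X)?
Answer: 35455 + I*sqrt(3) ≈ 35455.0 + 1.732*I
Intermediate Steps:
d(X) = -X**(3/2)/3 (d(X) = -X*sqrt(X)/3 = -X**(3/2)/3)
m(n) = I*sqrt(3) (m(n) = -(-1)*I*sqrt(3) = I*sqrt(3))
W(r, y) = -12
o(b, S) = I*sqrt(3)
35455 + o(223, W(-9, -1 - 3)) = 35455 + I*sqrt(3)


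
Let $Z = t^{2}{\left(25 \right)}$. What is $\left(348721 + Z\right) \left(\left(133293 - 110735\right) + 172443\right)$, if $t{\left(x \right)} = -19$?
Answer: $68071339082$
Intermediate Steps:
$Z = 361$ ($Z = \left(-19\right)^{2} = 361$)
$\left(348721 + Z\right) \left(\left(133293 - 110735\right) + 172443\right) = \left(348721 + 361\right) \left(\left(133293 - 110735\right) + 172443\right) = 349082 \left(\left(133293 - 110735\right) + 172443\right) = 349082 \left(22558 + 172443\right) = 349082 \cdot 195001 = 68071339082$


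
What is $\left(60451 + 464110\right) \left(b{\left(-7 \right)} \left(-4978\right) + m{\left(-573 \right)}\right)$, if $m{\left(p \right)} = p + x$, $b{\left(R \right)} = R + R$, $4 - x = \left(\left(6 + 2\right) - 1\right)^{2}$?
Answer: $36233526514$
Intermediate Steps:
$x = -45$ ($x = 4 - \left(\left(6 + 2\right) - 1\right)^{2} = 4 - \left(8 - 1\right)^{2} = 4 - 7^{2} = 4 - 49 = -45$)
$b{\left(R \right)} = 2 R$
$m{\left(p \right)} = -45 + p$ ($m{\left(p \right)} = p - 45 = -45 + p$)
$\left(60451 + 464110\right) \left(b{\left(-7 \right)} \left(-4978\right) + m{\left(-573 \right)}\right) = \left(60451 + 464110\right) \left(2 \left(-7\right) \left(-4978\right) - 618\right) = 524561 \left(\left(-14\right) \left(-4978\right) - 618\right) = 524561 \left(69692 - 618\right) = 524561 \cdot 69074 = 36233526514$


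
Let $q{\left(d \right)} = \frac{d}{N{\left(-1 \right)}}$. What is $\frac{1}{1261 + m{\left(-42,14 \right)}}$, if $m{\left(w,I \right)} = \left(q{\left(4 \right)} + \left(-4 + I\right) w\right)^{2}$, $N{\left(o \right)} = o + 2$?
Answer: $\frac{1}{174317} \approx 5.7367 \cdot 10^{-6}$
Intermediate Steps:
$N{\left(o \right)} = 2 + o$
$q{\left(d \right)} = d$ ($q{\left(d \right)} = \frac{d}{2 - 1} = \frac{d}{1} = d 1 = d$)
$m{\left(w,I \right)} = \left(4 + w \left(-4 + I\right)\right)^{2}$ ($m{\left(w,I \right)} = \left(4 + \left(-4 + I\right) w\right)^{2} = \left(4 + w \left(-4 + I\right)\right)^{2}$)
$\frac{1}{1261 + m{\left(-42,14 \right)}} = \frac{1}{1261 + \left(4 - -168 + 14 \left(-42\right)\right)^{2}} = \frac{1}{1261 + \left(4 + 168 - 588\right)^{2}} = \frac{1}{1261 + \left(-416\right)^{2}} = \frac{1}{1261 + 173056} = \frac{1}{174317}$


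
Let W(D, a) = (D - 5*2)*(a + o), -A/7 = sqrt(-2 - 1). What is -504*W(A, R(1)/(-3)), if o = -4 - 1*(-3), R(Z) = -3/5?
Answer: -4032 - 14112*I*sqrt(3)/5 ≈ -4032.0 - 4888.5*I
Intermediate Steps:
R(Z) = -3/5 (R(Z) = -3*1/5 = -3/5)
A = -7*I*sqrt(3) (A = -7*sqrt(-2 - 1) = -7*I*sqrt(3) ≈ -12.124*I)
o = -1 (o = -4 + 3 = -1)
W(D, a) = (-1 + a)*(-10 + D) (W(D, a) = (D - 5*2)*(a - 1) = (D - 10)*(-1 + a) = (-10 + D)*(-1 + a) = (-1 + a)*(-10 + D))
-504*W(A, R(1)/(-3)) = -504*(10 - (-7)*I*sqrt(3) - (-6)/(-3) + (-7*I*sqrt(3))*(-3/5/(-3))) = -504*(10 + 7*I*sqrt(3) - (-6)*(-1)/3 + (-7*I*sqrt(3))*(-3/5*(-1/3))) = -504*(10 + 7*I*sqrt(3) - 10*1/5 - 7*I*sqrt(3)*(1/5)) = -504*(10 + 7*I*sqrt(3) - 2 - 7*I*sqrt(3)/5) = -504*(8 + 28*I*sqrt(3)/5) = -4032 - 14112*I*sqrt(3)/5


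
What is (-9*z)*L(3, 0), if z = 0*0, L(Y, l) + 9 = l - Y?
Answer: 0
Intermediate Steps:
L(Y, l) = -9 + l - Y (L(Y, l) = -9 + (l - Y) = -9 + l - Y)
z = 0
(-9*z)*L(3, 0) = (-9*0)*(-9 + 0 - 1*3) = 0*(-9 + 0 - 3) = 0*(-12) = 0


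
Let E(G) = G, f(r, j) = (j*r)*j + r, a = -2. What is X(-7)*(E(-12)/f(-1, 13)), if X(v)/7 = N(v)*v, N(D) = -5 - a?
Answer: 882/85 ≈ 10.376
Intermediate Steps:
N(D) = -3 (N(D) = -5 - 1*(-2) = -5 + 2 = -3)
f(r, j) = r + r*j**2 (f(r, j) = r*j**2 + r = r + r*j**2)
X(v) = -21*v (X(v) = 7*(-3*v) = -21*v)
X(-7)*(E(-12)/f(-1, 13)) = (-21*(-7))*(-12*(-1/(1 + 13**2))) = 147*(-12*(-1/(1 + 169))) = 147*(-12/((-1*170))) = 147*(-12/(-170)) = 147*(-12*(-1/170)) = 147*(6/85) = 882/85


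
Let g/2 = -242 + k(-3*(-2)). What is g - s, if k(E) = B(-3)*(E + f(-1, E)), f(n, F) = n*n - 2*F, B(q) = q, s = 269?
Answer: -723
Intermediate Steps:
f(n, F) = n**2 - 2*F
k(E) = -3 + 3*E (k(E) = -3*(E + ((-1)**2 - 2*E)) = -3*(E + (1 - 2*E)) = -3*(1 - E) = -3 + 3*E)
g = -454 (g = 2*(-242 + (-3 + 3*(-3*(-2)))) = 2*(-242 + (-3 + 3*6)) = 2*(-242 + (-3 + 18)) = 2*(-242 + 15) = 2*(-227) = -454)
g - s = -454 - 1*269 = -454 - 269 = -723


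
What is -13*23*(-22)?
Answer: 6578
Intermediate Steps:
-13*23*(-22) = -299*(-22) = 6578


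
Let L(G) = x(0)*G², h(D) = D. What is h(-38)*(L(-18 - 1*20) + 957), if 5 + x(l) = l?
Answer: 237994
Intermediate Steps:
x(l) = -5 + l
L(G) = -5*G² (L(G) = (-5 + 0)*G² = -5*G²)
h(-38)*(L(-18 - 1*20) + 957) = -38*(-5*(-18 - 1*20)² + 957) = -38*(-5*(-18 - 20)² + 957) = -38*(-5*(-38)² + 957) = -38*(-5*1444 + 957) = -38*(-7220 + 957) = -38*(-6263) = 237994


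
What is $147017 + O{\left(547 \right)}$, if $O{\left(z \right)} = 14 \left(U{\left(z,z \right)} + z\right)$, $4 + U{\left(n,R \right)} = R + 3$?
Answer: $162319$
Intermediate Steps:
$U{\left(n,R \right)} = -1 + R$ ($U{\left(n,R \right)} = -4 + \left(R + 3\right) = -4 + \left(3 + R\right) = -1 + R$)
$O{\left(z \right)} = -14 + 28 z$ ($O{\left(z \right)} = 14 \left(\left(-1 + z\right) + z\right) = 14 \left(-1 + 2 z\right) = -14 + 28 z$)
$147017 + O{\left(547 \right)} = 147017 + \left(-14 + 28 \cdot 547\right) = 147017 + \left(-14 + 15316\right) = 147017 + 15302 = 162319$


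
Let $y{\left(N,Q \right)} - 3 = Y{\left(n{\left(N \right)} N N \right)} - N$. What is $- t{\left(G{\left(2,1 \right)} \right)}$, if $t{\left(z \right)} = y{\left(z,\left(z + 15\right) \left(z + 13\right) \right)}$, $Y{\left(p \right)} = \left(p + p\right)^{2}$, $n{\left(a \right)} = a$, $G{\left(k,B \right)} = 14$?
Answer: $-30118133$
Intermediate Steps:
$Y{\left(p \right)} = 4 p^{2}$ ($Y{\left(p \right)} = \left(2 p\right)^{2} = 4 p^{2}$)
$y{\left(N,Q \right)} = 3 - N + 4 N^{6}$ ($y{\left(N,Q \right)} = 3 - \left(N - 4 N^{6}\right) = 3 + \left(4 N^{6} - N\right) = 3 + \left(- N + 4 N^{6}\right) = 3 - N + 4 N^{6}$)
$t{\left(z \right)} = 3 - z + 4 z^{6}$
$- t{\left(G{\left(2,1 \right)} \right)} = - (3 - 14 + 4 \cdot 14^{6}) = - (3 - 14 + 4 \cdot 7529536) = - (3 - 14 + 30118144) = \left(-1\right) 30118133 = -30118133$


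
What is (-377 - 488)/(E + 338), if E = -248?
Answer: -173/18 ≈ -9.6111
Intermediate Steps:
(-377 - 488)/(E + 338) = (-377 - 488)/(-248 + 338) = -865/90 = -865*1/90 = -173/18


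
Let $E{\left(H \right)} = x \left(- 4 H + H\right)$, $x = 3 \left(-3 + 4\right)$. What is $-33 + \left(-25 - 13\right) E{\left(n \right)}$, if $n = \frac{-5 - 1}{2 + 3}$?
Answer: $- \frac{2217}{5} \approx -443.4$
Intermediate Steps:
$x = 3$ ($x = 3 \cdot 1 = 3$)
$n = - \frac{6}{5} \approx -1.2$
$E{\left(H \right)} = - 9 H$ ($E{\left(H \right)} = 3 \left(- 4 H + H\right) = 3 \left(- 3 H\right) = - 9 H$)
$-33 + \left(-25 - 13\right) E{\left(n \right)} = -33 + \left(-25 - 13\right) \left(\left(-9\right) \left(- \frac{6}{5}\right)\right) = -33 - \frac{2052}{5} = - \frac{2217}{5}$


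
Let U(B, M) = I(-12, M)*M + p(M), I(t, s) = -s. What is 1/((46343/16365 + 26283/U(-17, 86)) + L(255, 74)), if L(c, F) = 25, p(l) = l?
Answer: 23925630/579869957 ≈ 0.041260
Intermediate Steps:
U(B, M) = M - M² (U(B, M) = (-M)*M + M = -M² + M = M - M²)
1/((46343/16365 + 26283/U(-17, 86)) + L(255, 74)) = 1/((46343/16365 + 26283/((86*(1 - 1*86)))) + 25) = 1/((46343*(1/16365) + 26283/((86*(1 - 86)))) + 25) = 1/((46343/16365 + 26283/((86*(-85)))) + 25) = 1/((46343/16365 + 26283/(-7310)) + 25) = 1/((46343/16365 + 26283*(-1/7310)) + 25) = 1/((46343/16365 - 26283/7310) + 25) = 1/(-18270793/23925630 + 25) = 1/(579869957/23925630) = 23925630/579869957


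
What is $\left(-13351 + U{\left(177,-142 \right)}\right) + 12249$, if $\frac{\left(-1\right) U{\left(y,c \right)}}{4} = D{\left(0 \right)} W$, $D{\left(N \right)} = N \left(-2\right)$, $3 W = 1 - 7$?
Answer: $-1102$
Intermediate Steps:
$W = -2$ ($W = \frac{1 - 7}{3} = \frac{1}{3} \left(-6\right) = -2$)
$D{\left(N \right)} = - 2 N$
$U{\left(y,c \right)} = 0$ ($U{\left(y,c \right)} = - 4 \left(-2\right) 0 \left(-2\right) = - 4 \cdot 0 \left(-2\right) = \left(-4\right) 0 = 0$)
$\left(-13351 + U{\left(177,-142 \right)}\right) + 12249 = \left(-13351 + 0\right) + 12249 = -13351 + 12249 = -1102$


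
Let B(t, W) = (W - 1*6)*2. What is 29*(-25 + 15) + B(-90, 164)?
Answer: 26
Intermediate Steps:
B(t, W) = -12 + 2*W (B(t, W) = (W - 6)*2 = (-6 + W)*2 = -12 + 2*W)
29*(-25 + 15) + B(-90, 164) = 29*(-25 + 15) + (-12 + 2*164) = 29*(-10) + (-12 + 328) = -290 + 316 = 26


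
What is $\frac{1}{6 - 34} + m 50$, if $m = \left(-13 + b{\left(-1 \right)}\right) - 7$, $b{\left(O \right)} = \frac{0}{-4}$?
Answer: $- \frac{28001}{28} \approx -1000.0$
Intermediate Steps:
$b{\left(O \right)} = 0$ ($b{\left(O \right)} = 0 \left(- \frac{1}{4}\right) = 0$)
$m = -20$ ($m = \left(-13 + 0\right) - 7 = -13 - 7 = -20$)
$\frac{1}{6 - 34} + m 50 = \frac{1}{6 - 34} - 1000 = \frac{1}{-28} - 1000 = - \frac{1}{28} - 1000 = - \frac{28001}{28}$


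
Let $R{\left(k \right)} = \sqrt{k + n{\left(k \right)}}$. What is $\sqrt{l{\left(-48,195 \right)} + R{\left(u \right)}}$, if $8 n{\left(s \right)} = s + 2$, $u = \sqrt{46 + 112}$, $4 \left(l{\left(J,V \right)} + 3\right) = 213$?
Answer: $\frac{\sqrt{201 + \sqrt{2} \sqrt{2 + 9 \sqrt{158}}}}{2} \approx 7.3514$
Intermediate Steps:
$l{\left(J,V \right)} = \frac{201}{4}$ ($l{\left(J,V \right)} = -3 + \frac{1}{4} \cdot 213 = -3 + \frac{213}{4} = \frac{201}{4}$)
$u = \sqrt{158} \approx 12.57$
$n{\left(s \right)} = \frac{1}{4} + \frac{s}{8}$ ($n{\left(s \right)} = \frac{s + 2}{8} = \frac{2 + s}{8} = \frac{1}{4} + \frac{s}{8}$)
$R{\left(k \right)} = \sqrt{\frac{1}{4} + \frac{9 k}{8}}$ ($R{\left(k \right)} = \sqrt{k + \left(\frac{1}{4} + \frac{k}{8}\right)} = \sqrt{\frac{1}{4} + \frac{9 k}{8}}$)
$\sqrt{l{\left(-48,195 \right)} + R{\left(u \right)}} = \sqrt{\frac{201}{4} + \frac{\sqrt{4 + 18 \sqrt{158}}}{4}}$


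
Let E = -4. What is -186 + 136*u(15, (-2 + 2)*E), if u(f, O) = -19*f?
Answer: -38946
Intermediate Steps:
-186 + 136*u(15, (-2 + 2)*E) = -186 + 136*(-19*15) = -186 + 136*(-285) = -186 - 38760 = -38946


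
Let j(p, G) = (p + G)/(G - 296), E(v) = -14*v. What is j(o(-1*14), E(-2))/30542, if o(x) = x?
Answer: -7/4092628 ≈ -1.7104e-6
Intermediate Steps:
j(p, G) = (G + p)/(-296 + G)
j(o(-1*14), E(-2))/30542 = ((-14*(-2) - 1*14)/(-296 - 14*(-2)))/30542 = ((28 - 14)/(-296 + 28))*(1/30542) = (14/(-268))*(1/30542) = -1/268*14*(1/30542) = -7/134*1/30542 = -7/4092628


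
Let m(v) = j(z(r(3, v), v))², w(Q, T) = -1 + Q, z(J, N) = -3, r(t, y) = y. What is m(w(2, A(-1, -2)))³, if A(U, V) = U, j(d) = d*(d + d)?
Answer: 34012224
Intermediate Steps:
j(d) = 2*d² (j(d) = d*(2*d) = 2*d²)
m(v) = 324 (m(v) = (2*(-3)²)² = (2*9)² = 18² = 324)
m(w(2, A(-1, -2)))³ = 324³ = 34012224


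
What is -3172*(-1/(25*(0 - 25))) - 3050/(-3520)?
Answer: -925919/220000 ≈ -4.2087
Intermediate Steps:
-3172*(-1/(25*(0 - 25))) - 3050/(-3520) = -3172/((-25*(-25))) - 3050*(-1/3520) = -3172/625 + 305/352 = -925919/220000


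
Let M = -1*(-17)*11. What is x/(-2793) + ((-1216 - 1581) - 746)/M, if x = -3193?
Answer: -9298508/522291 ≈ -17.803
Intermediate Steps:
M = 187 (M = 17*11 = 187)
x/(-2793) + ((-1216 - 1581) - 746)/M = -3193/(-2793) + ((-1216 - 1581) - 746)/187 = -3193*(-1/2793) + (-2797 - 746)*(1/187) = 3193/2793 - 3543*1/187 = 3193/2793 - 3543/187 = -9298508/522291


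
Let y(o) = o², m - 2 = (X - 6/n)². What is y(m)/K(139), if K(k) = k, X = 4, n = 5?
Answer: 60516/86875 ≈ 0.69659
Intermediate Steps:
m = 246/25 (m = 2 + (4 - 6/5)² = 2 + (14/5)² = 2 + 196/25 = 246/25 ≈ 9.8400)
y(m)/K(139) = (246/25)²/139 = (60516/625)*(1/139) = 60516/86875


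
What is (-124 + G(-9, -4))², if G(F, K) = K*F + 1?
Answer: 7569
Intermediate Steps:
G(F, K) = 1 + F*K (G(F, K) = F*K + 1 = 1 + F*K)
(-124 + G(-9, -4))² = (-124 + (1 - 9*(-4)))² = (-124 + (1 + 36))² = (-124 + 37)² = (-87)² = 7569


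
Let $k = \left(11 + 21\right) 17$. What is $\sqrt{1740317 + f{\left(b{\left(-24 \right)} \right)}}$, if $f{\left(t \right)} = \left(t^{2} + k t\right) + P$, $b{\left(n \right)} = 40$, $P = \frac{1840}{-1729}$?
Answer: $\frac{\sqrt{5272405153197}}{1729} \approx 1328.0$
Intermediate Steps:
$P = - \frac{1840}{1729}$ ($P = 1840 \left(- \frac{1}{1729}\right) = - \frac{1840}{1729} \approx -1.0642$)
$k = 544$ ($k = 32 \cdot 17 = 544$)
$f{\left(t \right)} = - \frac{1840}{1729} + t^{2} + 544 t$ ($f{\left(t \right)} = \left(t^{2} + 544 t\right) - \frac{1840}{1729} = - \frac{1840}{1729} + t^{2} + 544 t$)
$\sqrt{1740317 + f{\left(b{\left(-24 \right)} \right)}} = \sqrt{1740317 + \left(- \frac{1840}{1729} + 40^{2} + 544 \cdot 40\right)} = \sqrt{1740317 + \left(- \frac{1840}{1729} + 1600 + 21760\right)} = \sqrt{1740317 + \frac{40387600}{1729}} = \sqrt{\frac{3049395693}{1729}} = \frac{\sqrt{5272405153197}}{1729}$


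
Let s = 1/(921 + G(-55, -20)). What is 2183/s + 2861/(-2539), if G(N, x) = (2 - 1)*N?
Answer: 4799920781/2539 ≈ 1.8905e+6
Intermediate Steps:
G(N, x) = N (G(N, x) = 1*N = N)
s = 1/866 (s = 1/(921 - 55) = 1/866 ≈ 0.0011547)
2183/s + 2861/(-2539) = 2183/(1/866) + 2861/(-2539) = 2183*866 + 2861*(-1/2539) = 1890478 - 2861/2539 = 4799920781/2539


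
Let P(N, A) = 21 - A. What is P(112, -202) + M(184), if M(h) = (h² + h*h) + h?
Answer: 68119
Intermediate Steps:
M(h) = h + 2*h² (M(h) = (h² + h²) + h = 2*h² + h = h + 2*h²)
P(112, -202) + M(184) = (21 - 1*(-202)) + 184*(1 + 2*184) = (21 + 202) + 184*(1 + 368) = 223 + 184*369 = 223 + 67896 = 68119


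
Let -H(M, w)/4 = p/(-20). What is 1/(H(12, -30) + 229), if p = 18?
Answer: 5/1163 ≈ 0.0042992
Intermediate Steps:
H(M, w) = 18/5 (H(M, w) = -72/(-20) = -72*(-1)/20 = -4*(-9/10) = 18/5)
1/(H(12, -30) + 229) = 1/(18/5 + 229) = 1/(1163/5) = 5/1163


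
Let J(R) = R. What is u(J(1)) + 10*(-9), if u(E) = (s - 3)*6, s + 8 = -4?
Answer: -180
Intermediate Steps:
s = -12 (s = -8 - 4 = -12)
u(E) = -90 (u(E) = (-12 - 3)*6 = -15*6 = -90)
u(J(1)) + 10*(-9) = -90 + 10*(-9) = -90 - 90 = -180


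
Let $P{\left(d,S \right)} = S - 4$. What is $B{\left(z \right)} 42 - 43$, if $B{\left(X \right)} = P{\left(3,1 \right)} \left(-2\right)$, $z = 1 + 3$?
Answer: $209$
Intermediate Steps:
$P{\left(d,S \right)} = -4 + S$ ($P{\left(d,S \right)} = S - 4 = -4 + S$)
$z = 4$
$B{\left(X \right)} = 6$ ($B{\left(X \right)} = \left(-4 + 1\right) \left(-2\right) = \left(-3\right) \left(-2\right) = 6$)
$B{\left(z \right)} 42 - 43 = 6 \cdot 42 - 43 = 252 - 43 = 209$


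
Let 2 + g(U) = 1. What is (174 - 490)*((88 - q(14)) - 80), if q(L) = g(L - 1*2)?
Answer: -2844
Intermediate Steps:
g(U) = -1 (g(U) = -2 + 1 = -1)
q(L) = -1
(174 - 490)*((88 - q(14)) - 80) = (174 - 490)*((88 - 1*(-1)) - 80) = -316*((88 + 1) - 80) = -316*(89 - 80) = -316*9 = -2844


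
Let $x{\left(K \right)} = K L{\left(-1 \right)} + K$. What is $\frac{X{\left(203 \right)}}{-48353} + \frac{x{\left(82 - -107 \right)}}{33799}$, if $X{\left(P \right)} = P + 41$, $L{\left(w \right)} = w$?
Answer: $- \frac{244}{48353} \approx -0.0050462$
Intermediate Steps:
$X{\left(P \right)} = 41 + P$
$x{\left(K \right)} = 0$ ($x{\left(K \right)} = K \left(-1\right) + K = - K + K = 0$)
$\frac{X{\left(203 \right)}}{-48353} + \frac{x{\left(82 - -107 \right)}}{33799} = \frac{41 + 203}{-48353} + \frac{0}{33799} = 244 \left(- \frac{1}{48353}\right) + 0 \cdot \frac{1}{33799} = - \frac{244}{48353} + 0 = - \frac{244}{48353}$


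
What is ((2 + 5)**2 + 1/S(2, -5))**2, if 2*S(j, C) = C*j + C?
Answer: 537289/225 ≈ 2387.9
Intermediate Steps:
S(j, C) = C/2 + C*j/2 (S(j, C) = (C*j + C)/2 = (C + C*j)/2 = C/2 + C*j/2)
((2 + 5)**2 + 1/S(2, -5))**2 = ((2 + 5)**2 + 1/((1/2)*(-5)*(1 + 2)))**2 = (7**2 + 1/((1/2)*(-5)*3))**2 = (49 + 1/(-15/2))**2 = (49 - 2/15)**2 = (733/15)**2 = 537289/225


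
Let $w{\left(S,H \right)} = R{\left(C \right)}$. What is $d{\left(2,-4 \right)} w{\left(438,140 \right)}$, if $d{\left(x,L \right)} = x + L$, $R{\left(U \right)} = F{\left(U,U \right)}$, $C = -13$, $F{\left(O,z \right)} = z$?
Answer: $26$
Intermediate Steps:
$R{\left(U \right)} = U$
$w{\left(S,H \right)} = -13$
$d{\left(x,L \right)} = L + x$
$d{\left(2,-4 \right)} w{\left(438,140 \right)} = \left(-4 + 2\right) \left(-13\right) = \left(-2\right) \left(-13\right) = 26$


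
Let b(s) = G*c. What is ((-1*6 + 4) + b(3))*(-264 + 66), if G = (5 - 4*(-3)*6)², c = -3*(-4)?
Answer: -14086908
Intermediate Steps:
c = 12
G = 5929 (G = (5 + 12*6)² = (5 + 72)² = 77² = 5929)
b(s) = 71148 (b(s) = 5929*12 = 71148)
((-1*6 + 4) + b(3))*(-264 + 66) = ((-1*6 + 4) + 71148)*(-264 + 66) = ((-6 + 4) + 71148)*(-198) = (-2 + 71148)*(-198) = 71146*(-198) = -14086908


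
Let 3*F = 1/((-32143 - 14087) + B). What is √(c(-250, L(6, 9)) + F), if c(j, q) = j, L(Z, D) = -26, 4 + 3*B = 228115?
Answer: I*√1999028720829/89421 ≈ 15.811*I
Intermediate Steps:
B = 76037 (B = -4/3 + (⅓)*228115 = -4/3 + 228115/3 = 76037)
F = 1/89421 (F = 1/(3*((-32143 - 14087) + 76037)) = 1/(3*(-46230 + 76037)) = (⅓)/29807 = (⅓)*(1/29807) = 1/89421 ≈ 1.1183e-5)
√(c(-250, L(6, 9)) + F) = √(-250 + 1/89421) = √(-22355249/89421) = I*√1999028720829/89421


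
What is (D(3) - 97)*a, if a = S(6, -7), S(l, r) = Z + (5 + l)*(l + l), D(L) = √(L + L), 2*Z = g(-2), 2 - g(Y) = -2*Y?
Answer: -12707 + 131*√6 ≈ -12386.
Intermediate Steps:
g(Y) = 2 + 2*Y (g(Y) = 2 - (-2)*Y = 2 + 2*Y)
Z = -1 (Z = (2 + 2*(-2))/2 = (2 - 4)/2 = (½)*(-2) = -1)
D(L) = √2*√L (D(L) = √(2*L) = √2*√L)
S(l, r) = -1 + 2*l*(5 + l) (S(l, r) = -1 + (5 + l)*(l + l) = -1 + (5 + l)*(2*l) = -1 + 2*l*(5 + l))
a = 131 (a = -1 + 2*6² + 10*6 = -1 + 2*36 + 60 = -1 + 72 + 60 = 131)
(D(3) - 97)*a = (√2*√3 - 97)*131 = (√6 - 97)*131 = (-97 + √6)*131 = -12707 + 131*√6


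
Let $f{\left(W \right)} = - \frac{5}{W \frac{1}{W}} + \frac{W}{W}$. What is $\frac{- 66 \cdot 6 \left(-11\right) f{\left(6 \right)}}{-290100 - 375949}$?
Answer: $\frac{17424}{666049} \approx 0.02616$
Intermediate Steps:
$f{\left(W \right)} = -4$ ($f{\left(W \right)} = - \frac{5}{1} + 1 = \left(-5\right) 1 + 1 = -5 + 1 = -4$)
$\frac{- 66 \cdot 6 \left(-11\right) f{\left(6 \right)}}{-290100 - 375949} = \frac{- 66 \cdot 6 \left(-11\right) \left(-4\right)}{-290100 - 375949} = \frac{\left(-66\right) \left(-66\right) \left(-4\right)}{-290100 - 375949} = \frac{4356 \left(-4\right)}{-666049} = \left(-17424\right) \left(- \frac{1}{666049}\right) = \frac{17424}{666049}$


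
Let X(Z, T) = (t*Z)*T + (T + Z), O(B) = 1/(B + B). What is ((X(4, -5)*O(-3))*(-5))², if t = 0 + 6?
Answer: 366025/36 ≈ 10167.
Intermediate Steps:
O(B) = 1/(2*B)
t = 6
X(Z, T) = T + Z + 6*T*Z (X(Z, T) = (6*Z)*T + (T + Z) = 6*T*Z + (T + Z) = T + Z + 6*T*Z)
((X(4, -5)*O(-3))*(-5))² = (((-5 + 4 + 6*(-5)*4)*((½)/(-3)))*(-5))² = (((-5 + 4 - 120)*((½)*(-⅓)))*(-5))² = (-121*(-⅙)*(-5))² = ((121/6)*(-5))² = (-605/6)² = 366025/36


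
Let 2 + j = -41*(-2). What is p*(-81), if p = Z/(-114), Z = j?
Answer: 1080/19 ≈ 56.842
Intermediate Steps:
j = 80 (j = -2 - 41*(-2) = -2 + 82 = 80)
Z = 80
p = -40/57 (p = 80/(-114) = 80*(-1/114) = -40/57 ≈ -0.70175)
p*(-81) = -40/57*(-81) = 1080/19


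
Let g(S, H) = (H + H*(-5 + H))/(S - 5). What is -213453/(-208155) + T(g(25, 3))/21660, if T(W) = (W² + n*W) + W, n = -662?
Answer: 41280313171/40076776000 ≈ 1.0300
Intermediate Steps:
g(S, H) = (H + H*(-5 + H))/(-5 + S)
T(W) = W² - 661*W (T(W) = (W² - 662*W) + W = W² - 661*W)
-213453/(-208155) + T(g(25, 3))/21660 = -213453/(-208155) + ((3*(-4 + 3)/(-5 + 25))*(-661 + 3*(-4 + 3)/(-5 + 25)))/21660 = -213453*(-1/208155) + ((3*(-1)/20)*(-661 + 3*(-1)/20))*(1/21660) = 71151/69385 + ((3*(1/20)*(-1))*(-661 + 3*(1/20)*(-1)))*(1/21660) = 71151/69385 - 3*(-661 - 3/20)/20*(1/21660) = 71151/69385 - 3/20*(-13223/20)*(1/21660) = 71151/69385 + (39669/400)*(1/21660) = 71151/69385 + 13223/2888000 = 41280313171/40076776000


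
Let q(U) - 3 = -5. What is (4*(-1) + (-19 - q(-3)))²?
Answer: 441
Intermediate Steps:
q(U) = -2 (q(U) = 3 - 5 = -2)
(4*(-1) + (-19 - q(-3)))² = (4*(-1) + (-19 - 1*(-2)))² = (-4 + (-19 + 2))² = (-4 - 17)² = (-21)² = 441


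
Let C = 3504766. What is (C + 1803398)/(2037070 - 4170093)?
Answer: -5308164/2133023 ≈ -2.4886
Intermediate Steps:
(C + 1803398)/(2037070 - 4170093) = (3504766 + 1803398)/(2037070 - 4170093) = 5308164/(-2133023) = 5308164*(-1/2133023) = -5308164/2133023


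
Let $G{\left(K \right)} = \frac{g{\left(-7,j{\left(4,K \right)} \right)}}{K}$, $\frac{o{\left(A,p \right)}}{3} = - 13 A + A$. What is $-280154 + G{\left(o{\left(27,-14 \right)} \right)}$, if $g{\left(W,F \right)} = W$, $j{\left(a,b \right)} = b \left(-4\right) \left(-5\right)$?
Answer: $- \frac{272309681}{972} \approx -2.8015 \cdot 10^{5}$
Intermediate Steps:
$j{\left(a,b \right)} = 20 b$ ($j{\left(a,b \right)} = - 4 b \left(-5\right) = 20 b$)
$o{\left(A,p \right)} = - 36 A$ ($o{\left(A,p \right)} = 3 \left(- 13 A + A\right) = 3 \left(- 12 A\right) = - 36 A$)
$G{\left(K \right)} = - \frac{7}{K}$
$-280154 + G{\left(o{\left(27,-14 \right)} \right)} = -280154 - \frac{7}{\left(-36\right) 27} = -280154 - \frac{7}{-972} = -280154 - - \frac{7}{972} = -280154 + \frac{7}{972} = - \frac{272309681}{972}$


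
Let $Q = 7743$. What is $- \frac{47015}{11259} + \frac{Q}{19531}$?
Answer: $- \frac{831071528}{219899529} \approx -3.7793$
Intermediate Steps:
$- \frac{47015}{11259} + \frac{Q}{19531} = - \frac{47015}{11259} + \frac{7743}{19531} = - \frac{831071528}{219899529}$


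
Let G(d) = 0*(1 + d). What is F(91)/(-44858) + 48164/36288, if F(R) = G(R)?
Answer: 12041/9072 ≈ 1.3273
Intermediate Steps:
G(d) = 0
F(R) = 0
F(91)/(-44858) + 48164/36288 = 0/(-44858) + 48164/36288 = 0*(-1/44858) + 48164*(1/36288) = 0 + 12041/9072 = 12041/9072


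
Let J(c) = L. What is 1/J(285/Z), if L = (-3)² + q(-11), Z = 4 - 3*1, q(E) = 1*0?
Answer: ⅑ ≈ 0.11111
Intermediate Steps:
q(E) = 0
Z = 1 (Z = 4 - 3 = 1)
L = 9 (L = (-3)² + 0 = 9 + 0 = 9)
J(c) = 9
1/J(285/Z) = 1/9 = ⅑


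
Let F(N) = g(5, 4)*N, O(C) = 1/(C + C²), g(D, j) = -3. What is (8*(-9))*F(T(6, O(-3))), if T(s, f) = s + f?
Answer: 1332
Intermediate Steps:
T(s, f) = f + s
F(N) = -3*N
(8*(-9))*F(T(6, O(-3))) = (8*(-9))*(-3*(1/((-3)*(1 - 3)) + 6)) = -(-216)*(-⅓/(-2) + 6) = -(-216)*(-⅓*(-½) + 6) = -(-216)*(⅙ + 6) = -(-216)*37/6 = -72*(-37/2) = 1332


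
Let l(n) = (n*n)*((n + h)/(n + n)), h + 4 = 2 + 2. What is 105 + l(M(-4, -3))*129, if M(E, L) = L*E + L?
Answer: 10659/2 ≈ 5329.5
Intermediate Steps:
M(E, L) = L + E*L (M(E, L) = E*L + L = L + E*L)
h = 0 (h = -4 + (2 + 2) = -4 + 4 = 0)
l(n) = n**2/2 (l(n) = (n*n)*((n + 0)/(n + n)) = n**2*(n/((2*n))) = n**2*(n*(1/(2*n))) = n**2*(1/2) = n**2/2)
105 + l(M(-4, -3))*129 = 105 + ((-3*(1 - 4))**2/2)*129 = 105 + ((-3*(-3))**2/2)*129 = 105 + ((1/2)*9**2)*129 = 105 + ((1/2)*81)*129 = 105 + (81/2)*129 = 105 + 10449/2 = 10659/2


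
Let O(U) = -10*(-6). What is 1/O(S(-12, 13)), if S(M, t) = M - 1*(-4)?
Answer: 1/60 ≈ 0.016667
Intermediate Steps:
S(M, t) = 4 + M (S(M, t) = M + 4 = 4 + M)
O(U) = 60
1/O(S(-12, 13)) = 1/60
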